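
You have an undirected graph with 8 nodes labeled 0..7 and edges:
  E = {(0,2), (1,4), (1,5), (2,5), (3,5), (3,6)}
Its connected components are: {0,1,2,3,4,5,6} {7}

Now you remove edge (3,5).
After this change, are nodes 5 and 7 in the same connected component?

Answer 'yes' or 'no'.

Answer: no

Derivation:
Initial components: {0,1,2,3,4,5,6} {7}
Removing edge (3,5): it was a bridge — component count 2 -> 3.
New components: {0,1,2,4,5} {3,6} {7}
Are 5 and 7 in the same component? no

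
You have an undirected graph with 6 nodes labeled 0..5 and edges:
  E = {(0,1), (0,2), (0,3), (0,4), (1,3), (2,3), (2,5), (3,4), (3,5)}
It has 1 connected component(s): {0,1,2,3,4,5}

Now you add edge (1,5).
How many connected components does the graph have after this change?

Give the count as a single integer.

Answer: 1

Derivation:
Initial component count: 1
Add (1,5): endpoints already in same component. Count unchanged: 1.
New component count: 1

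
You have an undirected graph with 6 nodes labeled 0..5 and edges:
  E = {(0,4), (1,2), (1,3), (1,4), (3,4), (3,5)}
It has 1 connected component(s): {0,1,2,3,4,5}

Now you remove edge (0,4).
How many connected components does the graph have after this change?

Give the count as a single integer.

Initial component count: 1
Remove (0,4): it was a bridge. Count increases: 1 -> 2.
  After removal, components: {0} {1,2,3,4,5}
New component count: 2

Answer: 2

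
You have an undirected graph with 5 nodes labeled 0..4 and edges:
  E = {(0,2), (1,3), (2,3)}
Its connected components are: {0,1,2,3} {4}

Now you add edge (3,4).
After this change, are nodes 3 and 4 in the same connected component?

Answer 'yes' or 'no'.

Initial components: {0,1,2,3} {4}
Adding edge (3,4): merges {0,1,2,3} and {4}.
New components: {0,1,2,3,4}
Are 3 and 4 in the same component? yes

Answer: yes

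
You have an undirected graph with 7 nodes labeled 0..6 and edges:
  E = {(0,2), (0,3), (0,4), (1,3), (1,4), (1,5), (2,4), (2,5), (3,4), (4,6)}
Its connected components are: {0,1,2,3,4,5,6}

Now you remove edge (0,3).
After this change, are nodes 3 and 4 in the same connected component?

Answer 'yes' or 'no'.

Answer: yes

Derivation:
Initial components: {0,1,2,3,4,5,6}
Removing edge (0,3): not a bridge — component count unchanged at 1.
New components: {0,1,2,3,4,5,6}
Are 3 and 4 in the same component? yes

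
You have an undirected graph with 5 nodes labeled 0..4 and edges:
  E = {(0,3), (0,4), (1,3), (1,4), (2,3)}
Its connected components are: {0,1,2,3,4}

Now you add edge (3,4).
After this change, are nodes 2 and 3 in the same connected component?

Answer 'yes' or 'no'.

Initial components: {0,1,2,3,4}
Adding edge (3,4): both already in same component {0,1,2,3,4}. No change.
New components: {0,1,2,3,4}
Are 2 and 3 in the same component? yes

Answer: yes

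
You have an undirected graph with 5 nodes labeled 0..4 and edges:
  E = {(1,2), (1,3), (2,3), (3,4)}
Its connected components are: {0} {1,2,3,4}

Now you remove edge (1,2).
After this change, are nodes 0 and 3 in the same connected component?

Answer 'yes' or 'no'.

Answer: no

Derivation:
Initial components: {0} {1,2,3,4}
Removing edge (1,2): not a bridge — component count unchanged at 2.
New components: {0} {1,2,3,4}
Are 0 and 3 in the same component? no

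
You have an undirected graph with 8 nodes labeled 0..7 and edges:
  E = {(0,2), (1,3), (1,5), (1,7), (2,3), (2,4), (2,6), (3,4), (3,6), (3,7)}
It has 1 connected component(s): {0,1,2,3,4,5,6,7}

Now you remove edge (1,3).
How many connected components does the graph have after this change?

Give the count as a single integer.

Initial component count: 1
Remove (1,3): not a bridge. Count unchanged: 1.
  After removal, components: {0,1,2,3,4,5,6,7}
New component count: 1

Answer: 1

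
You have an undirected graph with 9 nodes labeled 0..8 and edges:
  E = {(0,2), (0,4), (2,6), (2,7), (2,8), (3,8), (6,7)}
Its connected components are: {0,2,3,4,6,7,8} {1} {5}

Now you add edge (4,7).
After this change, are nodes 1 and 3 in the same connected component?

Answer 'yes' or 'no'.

Answer: no

Derivation:
Initial components: {0,2,3,4,6,7,8} {1} {5}
Adding edge (4,7): both already in same component {0,2,3,4,6,7,8}. No change.
New components: {0,2,3,4,6,7,8} {1} {5}
Are 1 and 3 in the same component? no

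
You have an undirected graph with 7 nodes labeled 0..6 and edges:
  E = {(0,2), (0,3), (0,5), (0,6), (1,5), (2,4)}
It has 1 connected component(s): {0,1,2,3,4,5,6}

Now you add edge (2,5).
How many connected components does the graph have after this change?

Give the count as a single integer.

Initial component count: 1
Add (2,5): endpoints already in same component. Count unchanged: 1.
New component count: 1

Answer: 1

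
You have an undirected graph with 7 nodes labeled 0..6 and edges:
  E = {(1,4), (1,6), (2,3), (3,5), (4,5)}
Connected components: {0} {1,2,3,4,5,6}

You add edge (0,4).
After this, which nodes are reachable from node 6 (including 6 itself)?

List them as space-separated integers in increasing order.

Answer: 0 1 2 3 4 5 6

Derivation:
Before: nodes reachable from 6: {1,2,3,4,5,6}
Adding (0,4): merges 6's component with another. Reachability grows.
After: nodes reachable from 6: {0,1,2,3,4,5,6}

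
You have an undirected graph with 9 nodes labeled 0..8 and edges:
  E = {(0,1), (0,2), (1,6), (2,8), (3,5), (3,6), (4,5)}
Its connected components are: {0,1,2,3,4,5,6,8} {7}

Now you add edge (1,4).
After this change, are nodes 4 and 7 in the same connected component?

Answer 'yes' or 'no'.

Initial components: {0,1,2,3,4,5,6,8} {7}
Adding edge (1,4): both already in same component {0,1,2,3,4,5,6,8}. No change.
New components: {0,1,2,3,4,5,6,8} {7}
Are 4 and 7 in the same component? no

Answer: no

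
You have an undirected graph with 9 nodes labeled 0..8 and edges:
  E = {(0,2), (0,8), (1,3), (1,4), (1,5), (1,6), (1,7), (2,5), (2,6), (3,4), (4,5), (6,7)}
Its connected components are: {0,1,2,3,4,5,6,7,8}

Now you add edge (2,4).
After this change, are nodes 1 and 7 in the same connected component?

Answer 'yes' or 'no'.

Answer: yes

Derivation:
Initial components: {0,1,2,3,4,5,6,7,8}
Adding edge (2,4): both already in same component {0,1,2,3,4,5,6,7,8}. No change.
New components: {0,1,2,3,4,5,6,7,8}
Are 1 and 7 in the same component? yes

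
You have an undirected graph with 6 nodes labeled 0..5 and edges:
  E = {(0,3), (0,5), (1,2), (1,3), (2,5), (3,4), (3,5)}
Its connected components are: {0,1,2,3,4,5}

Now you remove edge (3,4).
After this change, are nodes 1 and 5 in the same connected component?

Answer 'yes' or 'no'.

Initial components: {0,1,2,3,4,5}
Removing edge (3,4): it was a bridge — component count 1 -> 2.
New components: {0,1,2,3,5} {4}
Are 1 and 5 in the same component? yes

Answer: yes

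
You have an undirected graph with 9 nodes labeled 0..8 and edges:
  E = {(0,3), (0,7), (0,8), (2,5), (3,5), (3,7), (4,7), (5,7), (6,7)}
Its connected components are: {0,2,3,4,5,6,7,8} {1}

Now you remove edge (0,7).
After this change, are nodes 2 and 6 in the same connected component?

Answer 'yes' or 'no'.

Initial components: {0,2,3,4,5,6,7,8} {1}
Removing edge (0,7): not a bridge — component count unchanged at 2.
New components: {0,2,3,4,5,6,7,8} {1}
Are 2 and 6 in the same component? yes

Answer: yes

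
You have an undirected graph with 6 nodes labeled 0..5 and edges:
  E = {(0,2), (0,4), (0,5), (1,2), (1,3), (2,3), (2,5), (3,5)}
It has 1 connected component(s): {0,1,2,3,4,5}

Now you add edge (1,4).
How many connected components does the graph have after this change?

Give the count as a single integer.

Initial component count: 1
Add (1,4): endpoints already in same component. Count unchanged: 1.
New component count: 1

Answer: 1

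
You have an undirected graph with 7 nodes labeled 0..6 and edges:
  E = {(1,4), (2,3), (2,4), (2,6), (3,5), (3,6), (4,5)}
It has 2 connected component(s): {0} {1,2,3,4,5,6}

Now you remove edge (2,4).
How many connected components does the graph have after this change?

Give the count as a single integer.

Initial component count: 2
Remove (2,4): not a bridge. Count unchanged: 2.
  After removal, components: {0} {1,2,3,4,5,6}
New component count: 2

Answer: 2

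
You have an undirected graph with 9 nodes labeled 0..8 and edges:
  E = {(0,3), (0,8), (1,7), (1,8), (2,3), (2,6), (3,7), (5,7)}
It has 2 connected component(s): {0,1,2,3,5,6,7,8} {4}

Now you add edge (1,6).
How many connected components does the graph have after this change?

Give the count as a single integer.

Answer: 2

Derivation:
Initial component count: 2
Add (1,6): endpoints already in same component. Count unchanged: 2.
New component count: 2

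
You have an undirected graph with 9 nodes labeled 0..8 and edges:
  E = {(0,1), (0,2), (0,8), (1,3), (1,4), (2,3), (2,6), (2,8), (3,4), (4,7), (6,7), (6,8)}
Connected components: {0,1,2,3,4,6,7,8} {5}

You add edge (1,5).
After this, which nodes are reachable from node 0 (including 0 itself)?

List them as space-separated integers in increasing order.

Answer: 0 1 2 3 4 5 6 7 8

Derivation:
Before: nodes reachable from 0: {0,1,2,3,4,6,7,8}
Adding (1,5): merges 0's component with another. Reachability grows.
After: nodes reachable from 0: {0,1,2,3,4,5,6,7,8}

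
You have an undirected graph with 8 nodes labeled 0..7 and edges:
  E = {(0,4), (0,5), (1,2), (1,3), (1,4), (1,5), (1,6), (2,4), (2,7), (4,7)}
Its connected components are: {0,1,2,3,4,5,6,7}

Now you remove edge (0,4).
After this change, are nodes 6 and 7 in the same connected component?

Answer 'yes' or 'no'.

Answer: yes

Derivation:
Initial components: {0,1,2,3,4,5,6,7}
Removing edge (0,4): not a bridge — component count unchanged at 1.
New components: {0,1,2,3,4,5,6,7}
Are 6 and 7 in the same component? yes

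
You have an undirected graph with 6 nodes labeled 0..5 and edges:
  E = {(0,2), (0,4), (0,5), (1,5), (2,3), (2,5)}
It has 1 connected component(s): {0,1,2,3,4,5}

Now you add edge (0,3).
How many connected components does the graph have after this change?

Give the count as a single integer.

Answer: 1

Derivation:
Initial component count: 1
Add (0,3): endpoints already in same component. Count unchanged: 1.
New component count: 1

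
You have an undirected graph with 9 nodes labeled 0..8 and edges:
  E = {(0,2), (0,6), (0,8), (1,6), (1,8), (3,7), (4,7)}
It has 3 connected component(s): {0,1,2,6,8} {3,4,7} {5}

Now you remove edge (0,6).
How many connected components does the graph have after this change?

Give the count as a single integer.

Initial component count: 3
Remove (0,6): not a bridge. Count unchanged: 3.
  After removal, components: {0,1,2,6,8} {3,4,7} {5}
New component count: 3

Answer: 3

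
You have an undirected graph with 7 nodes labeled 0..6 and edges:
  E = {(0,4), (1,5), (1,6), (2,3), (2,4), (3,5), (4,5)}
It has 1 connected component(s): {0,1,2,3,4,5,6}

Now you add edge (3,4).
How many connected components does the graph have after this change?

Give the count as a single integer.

Answer: 1

Derivation:
Initial component count: 1
Add (3,4): endpoints already in same component. Count unchanged: 1.
New component count: 1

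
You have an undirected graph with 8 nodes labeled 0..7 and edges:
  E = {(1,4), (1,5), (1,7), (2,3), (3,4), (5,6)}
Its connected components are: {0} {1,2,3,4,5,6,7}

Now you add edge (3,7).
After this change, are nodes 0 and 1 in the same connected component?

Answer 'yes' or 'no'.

Answer: no

Derivation:
Initial components: {0} {1,2,3,4,5,6,7}
Adding edge (3,7): both already in same component {1,2,3,4,5,6,7}. No change.
New components: {0} {1,2,3,4,5,6,7}
Are 0 and 1 in the same component? no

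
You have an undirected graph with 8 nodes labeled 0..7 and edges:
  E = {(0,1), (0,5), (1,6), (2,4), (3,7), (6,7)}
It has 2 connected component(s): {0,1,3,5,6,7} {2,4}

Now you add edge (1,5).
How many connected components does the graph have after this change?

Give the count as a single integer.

Initial component count: 2
Add (1,5): endpoints already in same component. Count unchanged: 2.
New component count: 2

Answer: 2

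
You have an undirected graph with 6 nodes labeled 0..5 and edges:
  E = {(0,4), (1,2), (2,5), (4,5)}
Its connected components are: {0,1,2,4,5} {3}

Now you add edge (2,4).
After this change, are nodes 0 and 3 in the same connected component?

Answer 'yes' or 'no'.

Answer: no

Derivation:
Initial components: {0,1,2,4,5} {3}
Adding edge (2,4): both already in same component {0,1,2,4,5}. No change.
New components: {0,1,2,4,5} {3}
Are 0 and 3 in the same component? no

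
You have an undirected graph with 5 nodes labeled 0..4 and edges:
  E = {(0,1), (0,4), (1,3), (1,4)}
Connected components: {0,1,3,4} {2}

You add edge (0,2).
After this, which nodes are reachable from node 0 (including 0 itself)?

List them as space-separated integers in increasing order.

Answer: 0 1 2 3 4

Derivation:
Before: nodes reachable from 0: {0,1,3,4}
Adding (0,2): merges 0's component with another. Reachability grows.
After: nodes reachable from 0: {0,1,2,3,4}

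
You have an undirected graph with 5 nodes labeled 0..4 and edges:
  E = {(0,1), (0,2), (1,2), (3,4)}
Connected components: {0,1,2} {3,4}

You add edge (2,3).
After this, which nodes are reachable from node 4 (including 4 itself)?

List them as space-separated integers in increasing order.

Answer: 0 1 2 3 4

Derivation:
Before: nodes reachable from 4: {3,4}
Adding (2,3): merges 4's component with another. Reachability grows.
After: nodes reachable from 4: {0,1,2,3,4}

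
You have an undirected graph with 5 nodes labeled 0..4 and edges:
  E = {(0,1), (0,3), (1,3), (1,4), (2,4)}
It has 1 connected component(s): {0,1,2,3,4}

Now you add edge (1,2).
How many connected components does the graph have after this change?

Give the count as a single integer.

Answer: 1

Derivation:
Initial component count: 1
Add (1,2): endpoints already in same component. Count unchanged: 1.
New component count: 1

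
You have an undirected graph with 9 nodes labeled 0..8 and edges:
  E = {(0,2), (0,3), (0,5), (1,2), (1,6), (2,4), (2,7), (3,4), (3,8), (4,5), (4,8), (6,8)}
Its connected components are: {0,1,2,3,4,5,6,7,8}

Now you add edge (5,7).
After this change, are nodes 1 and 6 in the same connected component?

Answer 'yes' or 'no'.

Initial components: {0,1,2,3,4,5,6,7,8}
Adding edge (5,7): both already in same component {0,1,2,3,4,5,6,7,8}. No change.
New components: {0,1,2,3,4,5,6,7,8}
Are 1 and 6 in the same component? yes

Answer: yes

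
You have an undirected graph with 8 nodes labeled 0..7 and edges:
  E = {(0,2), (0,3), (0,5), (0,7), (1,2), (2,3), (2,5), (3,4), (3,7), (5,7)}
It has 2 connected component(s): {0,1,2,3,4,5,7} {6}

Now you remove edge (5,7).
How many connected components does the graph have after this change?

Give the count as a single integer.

Answer: 2

Derivation:
Initial component count: 2
Remove (5,7): not a bridge. Count unchanged: 2.
  After removal, components: {0,1,2,3,4,5,7} {6}
New component count: 2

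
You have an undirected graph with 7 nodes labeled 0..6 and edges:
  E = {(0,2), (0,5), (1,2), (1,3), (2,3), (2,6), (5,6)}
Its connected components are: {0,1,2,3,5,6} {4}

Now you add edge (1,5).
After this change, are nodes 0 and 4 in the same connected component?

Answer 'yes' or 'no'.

Initial components: {0,1,2,3,5,6} {4}
Adding edge (1,5): both already in same component {0,1,2,3,5,6}. No change.
New components: {0,1,2,3,5,6} {4}
Are 0 and 4 in the same component? no

Answer: no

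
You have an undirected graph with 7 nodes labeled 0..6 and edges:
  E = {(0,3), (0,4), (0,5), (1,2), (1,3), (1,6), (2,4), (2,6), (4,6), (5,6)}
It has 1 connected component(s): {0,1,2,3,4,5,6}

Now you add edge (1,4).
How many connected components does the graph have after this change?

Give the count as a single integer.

Initial component count: 1
Add (1,4): endpoints already in same component. Count unchanged: 1.
New component count: 1

Answer: 1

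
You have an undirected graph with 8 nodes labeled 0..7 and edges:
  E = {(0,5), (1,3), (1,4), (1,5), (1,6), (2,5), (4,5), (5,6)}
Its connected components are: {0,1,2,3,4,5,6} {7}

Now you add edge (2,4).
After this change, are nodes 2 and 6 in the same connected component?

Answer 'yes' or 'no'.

Answer: yes

Derivation:
Initial components: {0,1,2,3,4,5,6} {7}
Adding edge (2,4): both already in same component {0,1,2,3,4,5,6}. No change.
New components: {0,1,2,3,4,5,6} {7}
Are 2 and 6 in the same component? yes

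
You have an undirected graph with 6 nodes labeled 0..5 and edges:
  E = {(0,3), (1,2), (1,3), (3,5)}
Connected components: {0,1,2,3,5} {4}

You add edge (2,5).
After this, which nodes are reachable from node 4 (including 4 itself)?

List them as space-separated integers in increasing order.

Answer: 4

Derivation:
Before: nodes reachable from 4: {4}
Adding (2,5): both endpoints already in same component. Reachability from 4 unchanged.
After: nodes reachable from 4: {4}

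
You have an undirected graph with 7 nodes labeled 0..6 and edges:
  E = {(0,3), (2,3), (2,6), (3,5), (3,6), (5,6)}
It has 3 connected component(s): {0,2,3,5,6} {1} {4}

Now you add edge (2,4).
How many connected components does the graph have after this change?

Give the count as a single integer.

Answer: 2

Derivation:
Initial component count: 3
Add (2,4): merges two components. Count decreases: 3 -> 2.
New component count: 2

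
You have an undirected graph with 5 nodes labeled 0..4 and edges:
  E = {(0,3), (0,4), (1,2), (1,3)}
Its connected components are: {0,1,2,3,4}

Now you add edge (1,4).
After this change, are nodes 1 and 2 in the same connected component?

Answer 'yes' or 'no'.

Answer: yes

Derivation:
Initial components: {0,1,2,3,4}
Adding edge (1,4): both already in same component {0,1,2,3,4}. No change.
New components: {0,1,2,3,4}
Are 1 and 2 in the same component? yes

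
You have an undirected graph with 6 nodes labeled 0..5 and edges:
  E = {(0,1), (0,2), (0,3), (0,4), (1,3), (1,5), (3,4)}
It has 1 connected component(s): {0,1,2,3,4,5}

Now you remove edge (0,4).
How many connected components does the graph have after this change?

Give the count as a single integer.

Answer: 1

Derivation:
Initial component count: 1
Remove (0,4): not a bridge. Count unchanged: 1.
  After removal, components: {0,1,2,3,4,5}
New component count: 1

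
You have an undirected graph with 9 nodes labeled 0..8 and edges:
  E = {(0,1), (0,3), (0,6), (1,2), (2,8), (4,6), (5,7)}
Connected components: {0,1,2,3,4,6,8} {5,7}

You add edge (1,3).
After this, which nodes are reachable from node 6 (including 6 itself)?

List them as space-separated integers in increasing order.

Before: nodes reachable from 6: {0,1,2,3,4,6,8}
Adding (1,3): both endpoints already in same component. Reachability from 6 unchanged.
After: nodes reachable from 6: {0,1,2,3,4,6,8}

Answer: 0 1 2 3 4 6 8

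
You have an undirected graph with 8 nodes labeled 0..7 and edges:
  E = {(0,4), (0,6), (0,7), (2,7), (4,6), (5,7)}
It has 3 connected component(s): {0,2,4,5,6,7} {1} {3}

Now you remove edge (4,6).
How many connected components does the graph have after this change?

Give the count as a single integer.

Initial component count: 3
Remove (4,6): not a bridge. Count unchanged: 3.
  After removal, components: {0,2,4,5,6,7} {1} {3}
New component count: 3

Answer: 3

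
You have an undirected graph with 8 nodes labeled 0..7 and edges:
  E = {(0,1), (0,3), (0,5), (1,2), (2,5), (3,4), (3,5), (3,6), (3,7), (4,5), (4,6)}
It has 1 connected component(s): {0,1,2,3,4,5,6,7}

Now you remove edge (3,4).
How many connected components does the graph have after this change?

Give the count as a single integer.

Answer: 1

Derivation:
Initial component count: 1
Remove (3,4): not a bridge. Count unchanged: 1.
  After removal, components: {0,1,2,3,4,5,6,7}
New component count: 1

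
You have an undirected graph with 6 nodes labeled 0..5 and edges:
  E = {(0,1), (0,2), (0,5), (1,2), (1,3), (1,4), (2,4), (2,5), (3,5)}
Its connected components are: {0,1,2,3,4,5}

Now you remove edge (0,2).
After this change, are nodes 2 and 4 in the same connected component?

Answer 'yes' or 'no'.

Initial components: {0,1,2,3,4,5}
Removing edge (0,2): not a bridge — component count unchanged at 1.
New components: {0,1,2,3,4,5}
Are 2 and 4 in the same component? yes

Answer: yes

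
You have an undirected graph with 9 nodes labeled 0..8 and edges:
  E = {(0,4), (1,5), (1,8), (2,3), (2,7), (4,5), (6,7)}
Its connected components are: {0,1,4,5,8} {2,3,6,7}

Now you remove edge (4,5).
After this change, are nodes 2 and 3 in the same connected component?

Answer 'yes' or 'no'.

Initial components: {0,1,4,5,8} {2,3,6,7}
Removing edge (4,5): it was a bridge — component count 2 -> 3.
New components: {0,4} {1,5,8} {2,3,6,7}
Are 2 and 3 in the same component? yes

Answer: yes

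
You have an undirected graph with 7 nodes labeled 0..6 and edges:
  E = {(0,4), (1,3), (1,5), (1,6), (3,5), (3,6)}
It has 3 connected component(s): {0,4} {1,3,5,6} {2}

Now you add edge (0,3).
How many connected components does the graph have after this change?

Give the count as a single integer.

Initial component count: 3
Add (0,3): merges two components. Count decreases: 3 -> 2.
New component count: 2

Answer: 2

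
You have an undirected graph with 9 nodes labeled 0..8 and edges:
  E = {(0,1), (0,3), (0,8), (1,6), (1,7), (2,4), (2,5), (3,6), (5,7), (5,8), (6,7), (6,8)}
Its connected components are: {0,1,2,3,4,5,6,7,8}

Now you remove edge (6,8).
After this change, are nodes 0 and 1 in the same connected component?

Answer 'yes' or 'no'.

Answer: yes

Derivation:
Initial components: {0,1,2,3,4,5,6,7,8}
Removing edge (6,8): not a bridge — component count unchanged at 1.
New components: {0,1,2,3,4,5,6,7,8}
Are 0 and 1 in the same component? yes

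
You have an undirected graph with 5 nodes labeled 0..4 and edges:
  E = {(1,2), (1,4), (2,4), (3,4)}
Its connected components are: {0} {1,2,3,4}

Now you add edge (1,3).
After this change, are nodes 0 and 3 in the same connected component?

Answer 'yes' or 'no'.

Initial components: {0} {1,2,3,4}
Adding edge (1,3): both already in same component {1,2,3,4}. No change.
New components: {0} {1,2,3,4}
Are 0 and 3 in the same component? no

Answer: no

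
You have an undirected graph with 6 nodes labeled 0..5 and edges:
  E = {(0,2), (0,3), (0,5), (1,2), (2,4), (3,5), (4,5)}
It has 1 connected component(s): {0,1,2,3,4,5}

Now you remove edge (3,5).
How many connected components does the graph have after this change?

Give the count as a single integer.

Initial component count: 1
Remove (3,5): not a bridge. Count unchanged: 1.
  After removal, components: {0,1,2,3,4,5}
New component count: 1

Answer: 1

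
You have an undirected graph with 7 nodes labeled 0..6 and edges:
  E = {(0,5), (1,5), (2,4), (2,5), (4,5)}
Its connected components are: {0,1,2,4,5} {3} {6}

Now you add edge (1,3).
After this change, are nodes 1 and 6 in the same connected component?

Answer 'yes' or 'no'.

Answer: no

Derivation:
Initial components: {0,1,2,4,5} {3} {6}
Adding edge (1,3): merges {0,1,2,4,5} and {3}.
New components: {0,1,2,3,4,5} {6}
Are 1 and 6 in the same component? no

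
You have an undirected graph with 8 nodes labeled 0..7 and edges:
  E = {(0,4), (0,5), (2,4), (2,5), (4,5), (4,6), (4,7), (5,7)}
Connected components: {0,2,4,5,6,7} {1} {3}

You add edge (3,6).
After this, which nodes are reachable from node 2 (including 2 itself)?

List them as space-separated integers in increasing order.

Before: nodes reachable from 2: {0,2,4,5,6,7}
Adding (3,6): merges 2's component with another. Reachability grows.
After: nodes reachable from 2: {0,2,3,4,5,6,7}

Answer: 0 2 3 4 5 6 7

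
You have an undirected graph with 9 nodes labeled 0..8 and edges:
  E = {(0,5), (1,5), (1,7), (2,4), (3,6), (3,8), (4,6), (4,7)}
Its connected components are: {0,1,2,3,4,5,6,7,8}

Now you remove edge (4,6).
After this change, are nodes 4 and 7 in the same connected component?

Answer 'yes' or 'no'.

Answer: yes

Derivation:
Initial components: {0,1,2,3,4,5,6,7,8}
Removing edge (4,6): it was a bridge — component count 1 -> 2.
New components: {0,1,2,4,5,7} {3,6,8}
Are 4 and 7 in the same component? yes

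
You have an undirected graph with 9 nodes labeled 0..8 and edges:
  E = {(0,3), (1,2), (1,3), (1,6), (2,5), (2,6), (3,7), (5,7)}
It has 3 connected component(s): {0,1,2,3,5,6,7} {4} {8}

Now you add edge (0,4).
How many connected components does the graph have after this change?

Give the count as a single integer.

Answer: 2

Derivation:
Initial component count: 3
Add (0,4): merges two components. Count decreases: 3 -> 2.
New component count: 2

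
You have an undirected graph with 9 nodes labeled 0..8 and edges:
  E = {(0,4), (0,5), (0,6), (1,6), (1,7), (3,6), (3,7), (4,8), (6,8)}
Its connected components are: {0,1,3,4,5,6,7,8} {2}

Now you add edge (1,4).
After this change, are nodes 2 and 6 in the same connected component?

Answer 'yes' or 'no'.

Initial components: {0,1,3,4,5,6,7,8} {2}
Adding edge (1,4): both already in same component {0,1,3,4,5,6,7,8}. No change.
New components: {0,1,3,4,5,6,7,8} {2}
Are 2 and 6 in the same component? no

Answer: no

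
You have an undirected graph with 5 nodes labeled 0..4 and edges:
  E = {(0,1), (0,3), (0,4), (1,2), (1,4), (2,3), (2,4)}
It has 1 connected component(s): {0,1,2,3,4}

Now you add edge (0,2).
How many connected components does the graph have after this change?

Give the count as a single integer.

Answer: 1

Derivation:
Initial component count: 1
Add (0,2): endpoints already in same component. Count unchanged: 1.
New component count: 1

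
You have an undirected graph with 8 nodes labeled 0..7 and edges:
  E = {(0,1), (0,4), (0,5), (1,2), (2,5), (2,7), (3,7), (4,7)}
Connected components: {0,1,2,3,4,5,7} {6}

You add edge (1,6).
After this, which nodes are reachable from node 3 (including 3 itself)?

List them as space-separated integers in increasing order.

Before: nodes reachable from 3: {0,1,2,3,4,5,7}
Adding (1,6): merges 3's component with another. Reachability grows.
After: nodes reachable from 3: {0,1,2,3,4,5,6,7}

Answer: 0 1 2 3 4 5 6 7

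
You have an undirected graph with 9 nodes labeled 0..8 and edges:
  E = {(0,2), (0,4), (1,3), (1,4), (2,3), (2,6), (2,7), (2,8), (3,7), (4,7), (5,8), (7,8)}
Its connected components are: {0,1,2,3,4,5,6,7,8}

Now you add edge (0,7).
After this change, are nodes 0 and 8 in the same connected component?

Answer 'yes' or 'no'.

Initial components: {0,1,2,3,4,5,6,7,8}
Adding edge (0,7): both already in same component {0,1,2,3,4,5,6,7,8}. No change.
New components: {0,1,2,3,4,5,6,7,8}
Are 0 and 8 in the same component? yes

Answer: yes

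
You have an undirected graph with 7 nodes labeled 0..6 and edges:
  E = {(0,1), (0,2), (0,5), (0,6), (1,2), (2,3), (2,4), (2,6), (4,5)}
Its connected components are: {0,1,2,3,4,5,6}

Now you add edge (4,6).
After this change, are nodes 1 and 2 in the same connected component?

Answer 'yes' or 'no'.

Initial components: {0,1,2,3,4,5,6}
Adding edge (4,6): both already in same component {0,1,2,3,4,5,6}. No change.
New components: {0,1,2,3,4,5,6}
Are 1 and 2 in the same component? yes

Answer: yes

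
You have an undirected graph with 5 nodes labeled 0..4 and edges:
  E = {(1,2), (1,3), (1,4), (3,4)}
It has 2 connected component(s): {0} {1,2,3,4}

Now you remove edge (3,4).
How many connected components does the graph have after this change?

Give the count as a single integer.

Initial component count: 2
Remove (3,4): not a bridge. Count unchanged: 2.
  After removal, components: {0} {1,2,3,4}
New component count: 2

Answer: 2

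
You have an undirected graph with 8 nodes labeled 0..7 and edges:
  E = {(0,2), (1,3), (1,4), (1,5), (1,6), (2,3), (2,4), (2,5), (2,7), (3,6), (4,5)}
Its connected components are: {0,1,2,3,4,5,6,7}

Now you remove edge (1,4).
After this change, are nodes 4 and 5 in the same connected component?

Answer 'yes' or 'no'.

Initial components: {0,1,2,3,4,5,6,7}
Removing edge (1,4): not a bridge — component count unchanged at 1.
New components: {0,1,2,3,4,5,6,7}
Are 4 and 5 in the same component? yes

Answer: yes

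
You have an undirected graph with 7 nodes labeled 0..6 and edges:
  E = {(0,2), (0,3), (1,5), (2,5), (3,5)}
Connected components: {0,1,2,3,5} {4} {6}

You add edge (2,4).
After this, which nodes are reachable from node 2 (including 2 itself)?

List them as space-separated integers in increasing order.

Before: nodes reachable from 2: {0,1,2,3,5}
Adding (2,4): merges 2's component with another. Reachability grows.
After: nodes reachable from 2: {0,1,2,3,4,5}

Answer: 0 1 2 3 4 5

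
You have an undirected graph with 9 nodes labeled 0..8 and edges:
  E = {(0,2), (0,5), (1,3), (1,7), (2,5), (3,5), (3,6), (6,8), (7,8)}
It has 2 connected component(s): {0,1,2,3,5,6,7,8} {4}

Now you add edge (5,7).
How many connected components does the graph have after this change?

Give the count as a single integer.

Initial component count: 2
Add (5,7): endpoints already in same component. Count unchanged: 2.
New component count: 2

Answer: 2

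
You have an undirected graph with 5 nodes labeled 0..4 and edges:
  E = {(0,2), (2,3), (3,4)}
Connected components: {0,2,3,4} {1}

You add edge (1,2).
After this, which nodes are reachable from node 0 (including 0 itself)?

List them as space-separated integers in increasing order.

Answer: 0 1 2 3 4

Derivation:
Before: nodes reachable from 0: {0,2,3,4}
Adding (1,2): merges 0's component with another. Reachability grows.
After: nodes reachable from 0: {0,1,2,3,4}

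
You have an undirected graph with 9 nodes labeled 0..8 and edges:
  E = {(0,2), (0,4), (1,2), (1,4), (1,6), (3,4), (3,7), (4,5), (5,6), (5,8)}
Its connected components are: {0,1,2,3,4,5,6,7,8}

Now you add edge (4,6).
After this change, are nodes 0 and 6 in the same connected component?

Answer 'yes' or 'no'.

Answer: yes

Derivation:
Initial components: {0,1,2,3,4,5,6,7,8}
Adding edge (4,6): both already in same component {0,1,2,3,4,5,6,7,8}. No change.
New components: {0,1,2,3,4,5,6,7,8}
Are 0 and 6 in the same component? yes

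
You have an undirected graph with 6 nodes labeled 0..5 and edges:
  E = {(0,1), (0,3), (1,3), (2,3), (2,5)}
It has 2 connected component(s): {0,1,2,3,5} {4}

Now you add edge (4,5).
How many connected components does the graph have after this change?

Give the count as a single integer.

Initial component count: 2
Add (4,5): merges two components. Count decreases: 2 -> 1.
New component count: 1

Answer: 1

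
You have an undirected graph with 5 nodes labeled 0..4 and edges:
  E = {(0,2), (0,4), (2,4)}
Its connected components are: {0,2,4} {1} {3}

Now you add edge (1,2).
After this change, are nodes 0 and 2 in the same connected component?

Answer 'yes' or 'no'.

Answer: yes

Derivation:
Initial components: {0,2,4} {1} {3}
Adding edge (1,2): merges {1} and {0,2,4}.
New components: {0,1,2,4} {3}
Are 0 and 2 in the same component? yes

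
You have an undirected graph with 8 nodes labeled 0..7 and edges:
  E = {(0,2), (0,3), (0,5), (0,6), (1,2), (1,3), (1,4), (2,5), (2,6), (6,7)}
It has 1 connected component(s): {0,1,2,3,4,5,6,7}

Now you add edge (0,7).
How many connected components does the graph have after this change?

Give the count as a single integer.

Initial component count: 1
Add (0,7): endpoints already in same component. Count unchanged: 1.
New component count: 1

Answer: 1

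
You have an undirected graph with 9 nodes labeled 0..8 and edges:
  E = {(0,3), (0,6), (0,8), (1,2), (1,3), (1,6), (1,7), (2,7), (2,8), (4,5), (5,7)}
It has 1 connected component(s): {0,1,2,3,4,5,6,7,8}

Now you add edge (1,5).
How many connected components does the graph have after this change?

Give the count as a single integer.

Answer: 1

Derivation:
Initial component count: 1
Add (1,5): endpoints already in same component. Count unchanged: 1.
New component count: 1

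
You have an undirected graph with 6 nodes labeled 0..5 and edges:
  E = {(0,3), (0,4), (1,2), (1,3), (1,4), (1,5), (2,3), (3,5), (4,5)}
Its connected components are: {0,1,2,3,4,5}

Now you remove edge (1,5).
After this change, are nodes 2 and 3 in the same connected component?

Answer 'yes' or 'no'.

Initial components: {0,1,2,3,4,5}
Removing edge (1,5): not a bridge — component count unchanged at 1.
New components: {0,1,2,3,4,5}
Are 2 and 3 in the same component? yes

Answer: yes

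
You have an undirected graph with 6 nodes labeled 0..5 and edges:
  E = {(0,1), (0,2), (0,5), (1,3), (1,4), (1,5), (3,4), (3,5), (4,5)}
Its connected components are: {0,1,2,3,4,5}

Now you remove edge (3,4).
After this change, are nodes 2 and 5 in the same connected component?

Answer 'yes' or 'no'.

Answer: yes

Derivation:
Initial components: {0,1,2,3,4,5}
Removing edge (3,4): not a bridge — component count unchanged at 1.
New components: {0,1,2,3,4,5}
Are 2 and 5 in the same component? yes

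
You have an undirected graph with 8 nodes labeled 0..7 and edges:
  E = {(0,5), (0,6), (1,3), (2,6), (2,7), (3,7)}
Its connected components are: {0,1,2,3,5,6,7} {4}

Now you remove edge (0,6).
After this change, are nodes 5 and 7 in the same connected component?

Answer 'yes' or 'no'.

Initial components: {0,1,2,3,5,6,7} {4}
Removing edge (0,6): it was a bridge — component count 2 -> 3.
New components: {0,5} {1,2,3,6,7} {4}
Are 5 and 7 in the same component? no

Answer: no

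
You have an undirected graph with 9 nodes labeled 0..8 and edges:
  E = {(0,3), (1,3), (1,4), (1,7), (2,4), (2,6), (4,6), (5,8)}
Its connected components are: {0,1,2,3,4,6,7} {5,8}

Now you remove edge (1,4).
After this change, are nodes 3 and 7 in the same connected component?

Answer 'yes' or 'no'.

Initial components: {0,1,2,3,4,6,7} {5,8}
Removing edge (1,4): it was a bridge — component count 2 -> 3.
New components: {0,1,3,7} {2,4,6} {5,8}
Are 3 and 7 in the same component? yes

Answer: yes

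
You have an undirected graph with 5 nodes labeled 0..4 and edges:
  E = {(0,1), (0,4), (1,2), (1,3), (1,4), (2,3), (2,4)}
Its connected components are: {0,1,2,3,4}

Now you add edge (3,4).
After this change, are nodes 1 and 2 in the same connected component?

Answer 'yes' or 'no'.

Answer: yes

Derivation:
Initial components: {0,1,2,3,4}
Adding edge (3,4): both already in same component {0,1,2,3,4}. No change.
New components: {0,1,2,3,4}
Are 1 and 2 in the same component? yes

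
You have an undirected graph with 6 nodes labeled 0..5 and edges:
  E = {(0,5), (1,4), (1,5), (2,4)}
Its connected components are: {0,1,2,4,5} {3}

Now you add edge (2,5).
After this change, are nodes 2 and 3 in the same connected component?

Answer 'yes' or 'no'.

Initial components: {0,1,2,4,5} {3}
Adding edge (2,5): both already in same component {0,1,2,4,5}. No change.
New components: {0,1,2,4,5} {3}
Are 2 and 3 in the same component? no

Answer: no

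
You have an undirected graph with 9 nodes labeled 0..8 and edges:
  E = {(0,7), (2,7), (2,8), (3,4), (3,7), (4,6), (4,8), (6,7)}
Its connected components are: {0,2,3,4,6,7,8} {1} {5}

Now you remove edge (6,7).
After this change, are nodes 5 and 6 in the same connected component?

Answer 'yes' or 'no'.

Initial components: {0,2,3,4,6,7,8} {1} {5}
Removing edge (6,7): not a bridge — component count unchanged at 3.
New components: {0,2,3,4,6,7,8} {1} {5}
Are 5 and 6 in the same component? no

Answer: no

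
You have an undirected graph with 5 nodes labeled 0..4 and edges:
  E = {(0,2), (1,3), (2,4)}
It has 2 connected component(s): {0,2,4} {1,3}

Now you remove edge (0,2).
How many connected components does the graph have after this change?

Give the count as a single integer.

Initial component count: 2
Remove (0,2): it was a bridge. Count increases: 2 -> 3.
  After removal, components: {0} {1,3} {2,4}
New component count: 3

Answer: 3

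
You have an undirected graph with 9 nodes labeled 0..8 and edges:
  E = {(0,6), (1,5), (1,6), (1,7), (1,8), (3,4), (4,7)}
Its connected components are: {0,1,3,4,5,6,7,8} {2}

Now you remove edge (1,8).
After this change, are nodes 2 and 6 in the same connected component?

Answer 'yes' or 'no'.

Answer: no

Derivation:
Initial components: {0,1,3,4,5,6,7,8} {2}
Removing edge (1,8): it was a bridge — component count 2 -> 3.
New components: {0,1,3,4,5,6,7} {2} {8}
Are 2 and 6 in the same component? no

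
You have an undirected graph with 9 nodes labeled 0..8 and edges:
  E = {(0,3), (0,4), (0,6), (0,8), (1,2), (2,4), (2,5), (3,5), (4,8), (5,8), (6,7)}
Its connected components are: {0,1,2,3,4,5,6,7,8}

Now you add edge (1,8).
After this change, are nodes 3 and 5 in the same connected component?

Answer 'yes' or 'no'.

Answer: yes

Derivation:
Initial components: {0,1,2,3,4,5,6,7,8}
Adding edge (1,8): both already in same component {0,1,2,3,4,5,6,7,8}. No change.
New components: {0,1,2,3,4,5,6,7,8}
Are 3 and 5 in the same component? yes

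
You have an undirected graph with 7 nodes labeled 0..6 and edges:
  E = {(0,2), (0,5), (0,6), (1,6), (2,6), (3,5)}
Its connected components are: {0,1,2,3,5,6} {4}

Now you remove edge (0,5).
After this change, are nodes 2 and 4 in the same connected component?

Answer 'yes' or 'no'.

Answer: no

Derivation:
Initial components: {0,1,2,3,5,6} {4}
Removing edge (0,5): it was a bridge — component count 2 -> 3.
New components: {0,1,2,6} {3,5} {4}
Are 2 and 4 in the same component? no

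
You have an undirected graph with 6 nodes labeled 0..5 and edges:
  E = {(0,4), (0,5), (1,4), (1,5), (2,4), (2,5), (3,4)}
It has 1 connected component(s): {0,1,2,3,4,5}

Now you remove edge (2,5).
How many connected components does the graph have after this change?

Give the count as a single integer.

Initial component count: 1
Remove (2,5): not a bridge. Count unchanged: 1.
  After removal, components: {0,1,2,3,4,5}
New component count: 1

Answer: 1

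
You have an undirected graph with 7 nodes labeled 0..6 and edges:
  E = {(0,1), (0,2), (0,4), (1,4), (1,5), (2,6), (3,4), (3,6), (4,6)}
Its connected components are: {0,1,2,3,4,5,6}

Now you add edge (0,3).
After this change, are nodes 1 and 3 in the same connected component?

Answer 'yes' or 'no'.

Initial components: {0,1,2,3,4,5,6}
Adding edge (0,3): both already in same component {0,1,2,3,4,5,6}. No change.
New components: {0,1,2,3,4,5,6}
Are 1 and 3 in the same component? yes

Answer: yes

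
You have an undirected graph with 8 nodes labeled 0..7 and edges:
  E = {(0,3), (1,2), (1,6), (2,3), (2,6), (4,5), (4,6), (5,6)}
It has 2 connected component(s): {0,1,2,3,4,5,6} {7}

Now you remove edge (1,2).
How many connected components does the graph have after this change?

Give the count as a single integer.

Answer: 2

Derivation:
Initial component count: 2
Remove (1,2): not a bridge. Count unchanged: 2.
  After removal, components: {0,1,2,3,4,5,6} {7}
New component count: 2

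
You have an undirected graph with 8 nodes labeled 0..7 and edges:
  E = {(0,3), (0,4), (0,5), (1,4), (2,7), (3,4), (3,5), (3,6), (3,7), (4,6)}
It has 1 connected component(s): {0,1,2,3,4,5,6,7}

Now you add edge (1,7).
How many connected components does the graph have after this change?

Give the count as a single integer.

Initial component count: 1
Add (1,7): endpoints already in same component. Count unchanged: 1.
New component count: 1

Answer: 1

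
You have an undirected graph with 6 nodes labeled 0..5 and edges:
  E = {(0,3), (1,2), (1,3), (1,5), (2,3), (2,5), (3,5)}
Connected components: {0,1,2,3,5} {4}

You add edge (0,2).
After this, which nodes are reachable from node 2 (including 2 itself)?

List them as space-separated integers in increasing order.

Before: nodes reachable from 2: {0,1,2,3,5}
Adding (0,2): both endpoints already in same component. Reachability from 2 unchanged.
After: nodes reachable from 2: {0,1,2,3,5}

Answer: 0 1 2 3 5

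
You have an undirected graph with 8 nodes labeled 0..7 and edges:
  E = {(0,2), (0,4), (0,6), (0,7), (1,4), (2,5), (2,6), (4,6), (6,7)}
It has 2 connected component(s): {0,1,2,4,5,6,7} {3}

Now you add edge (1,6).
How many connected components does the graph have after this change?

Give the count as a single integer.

Initial component count: 2
Add (1,6): endpoints already in same component. Count unchanged: 2.
New component count: 2

Answer: 2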